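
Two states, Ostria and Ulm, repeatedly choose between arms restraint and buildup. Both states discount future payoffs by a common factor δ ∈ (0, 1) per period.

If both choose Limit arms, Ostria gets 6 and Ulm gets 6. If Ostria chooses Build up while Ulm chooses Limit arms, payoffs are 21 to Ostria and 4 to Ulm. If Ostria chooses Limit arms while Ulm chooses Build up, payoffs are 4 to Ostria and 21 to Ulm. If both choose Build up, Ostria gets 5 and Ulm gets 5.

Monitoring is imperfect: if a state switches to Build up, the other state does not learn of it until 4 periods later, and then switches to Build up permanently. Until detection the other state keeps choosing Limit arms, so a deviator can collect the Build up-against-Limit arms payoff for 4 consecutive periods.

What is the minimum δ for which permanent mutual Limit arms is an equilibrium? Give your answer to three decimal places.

The best deviation is to choose Build up for all 4 undetected periods, earning 21 each, then 5 forever once detected.
Deviation value: 21(1−δ^4)/(1−δ) + 5δ^4/(1−δ); cooperation value: 6/(1−δ).
IC: 6 ≥ 21(1−δ^4) + 5δ^4 = 21 − 16δ^4.
So δ^4 ≥ 15/16, giving δ ≥ (15/16)^(1/4) ≈ 0.984.

0.984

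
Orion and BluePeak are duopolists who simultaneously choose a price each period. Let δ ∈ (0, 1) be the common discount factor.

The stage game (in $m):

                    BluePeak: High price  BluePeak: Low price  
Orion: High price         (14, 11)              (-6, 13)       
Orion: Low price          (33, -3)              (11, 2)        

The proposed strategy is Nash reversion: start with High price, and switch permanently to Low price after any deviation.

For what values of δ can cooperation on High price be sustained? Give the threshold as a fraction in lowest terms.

19/22

Orion: cooperation gives 14 each period; deviation gives 33 once then 11 forever.
  14/(1−δ) ≥ 33 + 11δ/(1−δ) ⇒ δ ≥ 19/22.
BluePeak: cooperation gives 11 each period; deviation gives 13 once then 2 forever.
  δ ≥ 2/11.
Both must hold, so the binding constraint is Orion's: δ ≥ 19/22.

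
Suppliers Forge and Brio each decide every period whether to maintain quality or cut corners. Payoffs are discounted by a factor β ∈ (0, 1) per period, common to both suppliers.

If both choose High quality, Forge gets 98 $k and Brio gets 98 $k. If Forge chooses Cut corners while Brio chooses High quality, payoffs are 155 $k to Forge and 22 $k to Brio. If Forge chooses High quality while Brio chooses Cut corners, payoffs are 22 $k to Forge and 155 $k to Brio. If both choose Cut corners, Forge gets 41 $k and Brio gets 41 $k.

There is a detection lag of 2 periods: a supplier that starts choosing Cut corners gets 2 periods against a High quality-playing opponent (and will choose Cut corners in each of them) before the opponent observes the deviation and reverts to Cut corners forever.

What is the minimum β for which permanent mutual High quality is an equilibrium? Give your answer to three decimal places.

0.707

Deviating for the 2 undetected periods gains 155−98 = 57 per period over cooperation, then loses 98−41 = 57 per period forever once punishment starts.
Gain: 57(1 + β + … + β^1); loss: 57·β^2/(1−β).
No profitable deviation ⇔ 57(1−β^2) ≤ 57·β^2, i.e. β^2 ≥ 57/(57+57) = 1/2.
Hence β ≥ (1/2)^(1/2) ≈ 0.707.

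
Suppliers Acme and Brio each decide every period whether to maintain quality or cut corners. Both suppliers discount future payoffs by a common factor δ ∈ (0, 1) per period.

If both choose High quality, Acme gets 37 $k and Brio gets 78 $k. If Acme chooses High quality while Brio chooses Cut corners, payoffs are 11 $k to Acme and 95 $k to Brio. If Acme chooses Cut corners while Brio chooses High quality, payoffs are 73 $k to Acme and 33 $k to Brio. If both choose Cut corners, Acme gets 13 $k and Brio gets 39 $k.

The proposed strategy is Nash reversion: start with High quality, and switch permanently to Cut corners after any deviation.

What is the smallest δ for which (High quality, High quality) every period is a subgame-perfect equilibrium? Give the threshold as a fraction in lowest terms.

3/5

Acme's threshold: (73−37)/(73−13) = 3/5.
Brio's threshold: (95−78)/(95−39) = 17/56.
3/5 > 17/56, so Acme binds and δ* = 3/5.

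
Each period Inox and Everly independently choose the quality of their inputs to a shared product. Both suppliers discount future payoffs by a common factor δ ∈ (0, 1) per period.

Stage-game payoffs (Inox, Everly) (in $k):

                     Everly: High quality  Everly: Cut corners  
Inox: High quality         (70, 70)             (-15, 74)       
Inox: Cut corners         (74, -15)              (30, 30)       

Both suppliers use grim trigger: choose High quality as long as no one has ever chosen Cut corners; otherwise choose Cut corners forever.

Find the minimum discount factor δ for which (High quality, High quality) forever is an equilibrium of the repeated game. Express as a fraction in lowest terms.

1/11

70/(1−δ) ≥ 74 + 30δ/(1−δ)
70 ≥ 74 − 44δ
δ ≥ 4/44 = 1/11.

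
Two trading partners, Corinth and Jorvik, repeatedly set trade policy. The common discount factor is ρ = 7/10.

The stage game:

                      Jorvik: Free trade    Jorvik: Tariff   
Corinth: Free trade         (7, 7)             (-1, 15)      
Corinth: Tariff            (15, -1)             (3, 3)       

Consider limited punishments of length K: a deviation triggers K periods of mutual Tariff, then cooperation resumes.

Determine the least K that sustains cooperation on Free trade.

6

IC: ρ(1−ρ^K)/(1−ρ) ≥ (15−7)/(7−3) = 2.
With ρ = 7/10: need 1 − ρ^K ≥ 2·(1−7/10)/(7/10), i.e. ρ^K ≤ 0.1429.
Since (7/10)^5 = 0.1681 and (7/10)^6 = 0.1176, the smallest such K is 6.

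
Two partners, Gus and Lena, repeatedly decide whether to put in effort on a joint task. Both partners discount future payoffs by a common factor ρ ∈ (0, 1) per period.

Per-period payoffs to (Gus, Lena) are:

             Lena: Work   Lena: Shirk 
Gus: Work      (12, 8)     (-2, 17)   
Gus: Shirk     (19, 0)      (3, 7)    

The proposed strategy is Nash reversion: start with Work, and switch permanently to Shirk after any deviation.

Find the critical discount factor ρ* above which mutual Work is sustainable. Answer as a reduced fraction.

Gus's threshold: (19−12)/(19−3) = 7/16.
Lena's threshold: (17−8)/(17−7) = 9/10.
7/16 < 9/10, so Lena binds and ρ* = 9/10.

9/10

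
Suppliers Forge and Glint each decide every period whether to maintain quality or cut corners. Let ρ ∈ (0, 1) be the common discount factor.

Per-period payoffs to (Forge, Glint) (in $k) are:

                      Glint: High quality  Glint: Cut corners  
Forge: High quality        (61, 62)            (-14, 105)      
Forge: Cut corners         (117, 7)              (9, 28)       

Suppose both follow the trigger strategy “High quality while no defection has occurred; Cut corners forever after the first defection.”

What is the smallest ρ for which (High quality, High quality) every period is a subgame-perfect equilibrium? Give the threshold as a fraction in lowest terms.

For Forge: deviation gain 117−61 = 56, per-period punishment loss 61−9 = 52. IC gives ρ ≥ 56/108 = 14/27.
For Glint: gain 43, loss 34 per period, so ρ ≥ 43/77.
The tighter constraint is Glint's, so cooperation needs ρ ≥ 43/77.

43/77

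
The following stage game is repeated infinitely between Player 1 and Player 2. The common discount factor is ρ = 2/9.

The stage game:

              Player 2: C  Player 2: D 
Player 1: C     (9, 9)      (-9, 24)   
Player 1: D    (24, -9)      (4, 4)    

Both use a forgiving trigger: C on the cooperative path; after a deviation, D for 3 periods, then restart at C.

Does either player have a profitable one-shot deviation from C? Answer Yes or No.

A one-shot deviation gives 24 now, then 4 for 3 periods, then back to 9.
Gain from deviating: (24−9) today; loss: (9−4) in each of the next 3 periods.
No-deviation condition: (9−4)(ρ+…+ρ^3) ≥ 24−9, i.e. ρ+…+ρ^3 ≥ 3.
At ρ = 2/9: ρ+…+ρ^3 = 0.2826 < 3.0000.
So cooperation is not sustainable.

Yes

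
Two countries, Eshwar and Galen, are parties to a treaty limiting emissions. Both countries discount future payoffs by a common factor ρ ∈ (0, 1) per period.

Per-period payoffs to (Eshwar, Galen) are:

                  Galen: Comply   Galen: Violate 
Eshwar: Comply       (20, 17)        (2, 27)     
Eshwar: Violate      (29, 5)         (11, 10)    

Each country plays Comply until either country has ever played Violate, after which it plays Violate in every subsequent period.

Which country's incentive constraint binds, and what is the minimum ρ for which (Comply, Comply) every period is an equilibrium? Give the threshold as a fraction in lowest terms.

Galen; ρ ≥ 10/17

Eshwar's threshold: (29−20)/(29−11) = 1/2.
Galen's threshold: (27−17)/(27−10) = 10/17.
1/2 < 10/17, so Galen binds and ρ* = 10/17.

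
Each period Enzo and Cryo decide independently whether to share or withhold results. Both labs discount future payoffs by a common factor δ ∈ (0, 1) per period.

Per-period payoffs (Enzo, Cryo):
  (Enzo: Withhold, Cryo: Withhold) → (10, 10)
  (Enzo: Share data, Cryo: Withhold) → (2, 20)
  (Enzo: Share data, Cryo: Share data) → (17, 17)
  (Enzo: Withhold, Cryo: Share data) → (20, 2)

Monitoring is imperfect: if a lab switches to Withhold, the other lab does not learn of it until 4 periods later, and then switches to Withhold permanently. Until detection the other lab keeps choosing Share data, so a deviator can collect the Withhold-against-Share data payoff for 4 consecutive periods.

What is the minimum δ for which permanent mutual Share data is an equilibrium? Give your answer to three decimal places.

0.740

The best deviation is to choose Withhold for all 4 undetected periods, earning 20 each, then 10 forever once detected.
Deviation value: 20(1−δ^4)/(1−δ) + 10δ^4/(1−δ); cooperation value: 17/(1−δ).
IC: 17 ≥ 20(1−δ^4) + 10δ^4 = 20 − 10δ^4.
So δ^4 ≥ 3/10, giving δ ≥ (3/10)^(1/4) ≈ 0.740.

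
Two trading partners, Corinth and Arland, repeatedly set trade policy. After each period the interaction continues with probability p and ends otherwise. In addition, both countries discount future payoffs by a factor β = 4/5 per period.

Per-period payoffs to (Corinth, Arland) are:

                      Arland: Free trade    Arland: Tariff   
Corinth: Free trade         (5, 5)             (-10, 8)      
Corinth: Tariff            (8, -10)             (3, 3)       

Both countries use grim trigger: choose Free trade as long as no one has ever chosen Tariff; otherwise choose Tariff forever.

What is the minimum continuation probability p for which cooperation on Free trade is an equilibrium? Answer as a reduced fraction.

Expected continuation weight on next period's payoff is β·p = 4/5·p, which plays the role of the discount factor.
Cooperation requires 4/5·p ≥ (8−5)/(8−3) = 3/5, hence p ≥ 3/4.

3/4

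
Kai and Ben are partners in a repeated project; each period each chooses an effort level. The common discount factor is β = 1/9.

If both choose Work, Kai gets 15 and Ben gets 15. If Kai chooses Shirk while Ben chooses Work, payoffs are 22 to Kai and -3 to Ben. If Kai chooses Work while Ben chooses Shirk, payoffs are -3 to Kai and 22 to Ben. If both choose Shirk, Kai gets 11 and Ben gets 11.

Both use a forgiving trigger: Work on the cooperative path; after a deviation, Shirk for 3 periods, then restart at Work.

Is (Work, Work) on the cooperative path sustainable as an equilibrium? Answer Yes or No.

No

Comparing payoff streams over the 4 periods until play realigns: cooperate → 15(1+β+…+β^3); deviate → 22 + 11(β+…+β^3).
Cooperation is sustained iff (15−11)(β+…+β^3) ≥ 22−15.
β+…+β^3 = 1/9·(1−(1/9)^3)/(1−1/9) = 0.1248, and (22−15)/(15−11) = 1.7500.
0.1248 < 1.7500, so cooperation is not sustainable.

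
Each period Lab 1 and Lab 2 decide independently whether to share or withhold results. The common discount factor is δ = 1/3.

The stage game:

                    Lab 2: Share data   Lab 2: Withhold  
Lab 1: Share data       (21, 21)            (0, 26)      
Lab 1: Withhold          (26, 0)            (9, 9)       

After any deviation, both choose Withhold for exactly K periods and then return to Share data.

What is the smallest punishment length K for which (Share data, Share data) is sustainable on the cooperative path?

No profitable deviation requires (21−9)(δ+…+δ^K) ≥ 26−21, i.e. δ+…+δ^K ≥ 5/12 ≈ 0.4167.
With δ = 1/3, the partial sums are K=1: 0.3333, K=2: 0.4444.
K = 2 is the first length at which the sum reaches 0.4167.

2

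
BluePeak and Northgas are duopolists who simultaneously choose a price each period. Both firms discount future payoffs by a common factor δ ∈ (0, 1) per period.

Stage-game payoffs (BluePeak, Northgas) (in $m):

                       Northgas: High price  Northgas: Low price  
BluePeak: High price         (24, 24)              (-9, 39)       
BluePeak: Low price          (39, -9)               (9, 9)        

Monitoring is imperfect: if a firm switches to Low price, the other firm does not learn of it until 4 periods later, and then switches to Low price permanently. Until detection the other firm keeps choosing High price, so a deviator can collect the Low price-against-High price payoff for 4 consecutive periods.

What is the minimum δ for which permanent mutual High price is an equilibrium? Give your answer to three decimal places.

A deviator earns 39 for 4 periods, then 9 forever; cooperating earns 24 forever. Multiplying the IC by (1−δ):
24 ≥ 39(1−δ^4) + 9δ^4, so 30·δ^4 ≥ 15 and δ^4 ≥ 1/2.
δ ≥ (1/2)^(1/4) ≈ 0.841.

0.841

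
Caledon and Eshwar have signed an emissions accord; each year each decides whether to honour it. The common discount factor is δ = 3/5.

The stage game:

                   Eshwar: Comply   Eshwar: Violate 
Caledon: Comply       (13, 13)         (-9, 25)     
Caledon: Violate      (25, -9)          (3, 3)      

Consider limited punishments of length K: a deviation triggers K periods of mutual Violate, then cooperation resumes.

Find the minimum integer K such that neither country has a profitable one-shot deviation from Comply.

IC: δ(1−δ^K)/(1−δ) ≥ (25−13)/(13−3) = 6/5.
With δ = 3/5: need 1 − δ^K ≥ 6/5·(1−3/5)/(3/5), i.e. δ^K ≤ 0.2000.
Since (3/5)^3 = 0.2160 and (3/5)^4 = 0.1296, the smallest such K is 4.

4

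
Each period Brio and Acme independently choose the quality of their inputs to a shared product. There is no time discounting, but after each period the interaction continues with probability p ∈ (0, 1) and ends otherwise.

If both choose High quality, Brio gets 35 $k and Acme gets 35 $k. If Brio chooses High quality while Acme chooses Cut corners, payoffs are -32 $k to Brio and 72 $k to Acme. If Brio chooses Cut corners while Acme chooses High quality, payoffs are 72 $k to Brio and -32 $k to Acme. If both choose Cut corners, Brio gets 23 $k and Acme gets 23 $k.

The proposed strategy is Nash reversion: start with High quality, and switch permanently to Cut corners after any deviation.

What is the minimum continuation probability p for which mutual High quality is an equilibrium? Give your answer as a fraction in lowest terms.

With no time discounting, the continuation probability p plays the role of the discount factor.
Grim-trigger IC: 35/(1−p) ≥ 72 + 23p/(1−p) ⇒ p ≥ (72−35)/(72−23) = 37/49.

37/49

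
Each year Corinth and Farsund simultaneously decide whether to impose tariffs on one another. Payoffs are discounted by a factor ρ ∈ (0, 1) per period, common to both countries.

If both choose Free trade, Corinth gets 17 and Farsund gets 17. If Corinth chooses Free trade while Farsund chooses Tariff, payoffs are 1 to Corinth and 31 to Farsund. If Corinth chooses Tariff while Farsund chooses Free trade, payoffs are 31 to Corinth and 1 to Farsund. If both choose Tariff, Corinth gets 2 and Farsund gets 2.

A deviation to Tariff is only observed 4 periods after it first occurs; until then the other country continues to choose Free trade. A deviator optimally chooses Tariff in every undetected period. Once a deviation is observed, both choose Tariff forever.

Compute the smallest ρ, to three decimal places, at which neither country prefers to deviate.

Deviating for the 4 undetected periods gains 31−17 = 14 per period over cooperation, then loses 17−2 = 15 per period forever once punishment starts.
Gain: 14(1 + ρ + … + ρ^3); loss: 15·ρ^4/(1−ρ).
No profitable deviation ⇔ 14(1−ρ^4) ≤ 15·ρ^4, i.e. ρ^4 ≥ 14/(14+15) = 14/29.
Hence ρ ≥ (14/29)^(1/4) ≈ 0.834.

0.834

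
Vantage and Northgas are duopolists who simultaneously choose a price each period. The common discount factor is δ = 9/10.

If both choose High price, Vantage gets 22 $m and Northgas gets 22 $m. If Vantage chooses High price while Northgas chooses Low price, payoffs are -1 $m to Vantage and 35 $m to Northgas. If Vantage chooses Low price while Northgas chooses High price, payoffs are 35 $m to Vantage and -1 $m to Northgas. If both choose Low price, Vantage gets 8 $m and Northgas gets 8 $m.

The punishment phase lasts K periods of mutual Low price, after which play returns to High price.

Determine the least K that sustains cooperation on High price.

2

No profitable deviation requires (22−8)(δ+…+δ^K) ≥ 35−22, i.e. δ+…+δ^K ≥ 13/14 ≈ 0.9286.
With δ = 9/10, the partial sums are K=1: 0.9000, K=2: 1.7100.
K = 2 is the first length at which the sum reaches 0.9286.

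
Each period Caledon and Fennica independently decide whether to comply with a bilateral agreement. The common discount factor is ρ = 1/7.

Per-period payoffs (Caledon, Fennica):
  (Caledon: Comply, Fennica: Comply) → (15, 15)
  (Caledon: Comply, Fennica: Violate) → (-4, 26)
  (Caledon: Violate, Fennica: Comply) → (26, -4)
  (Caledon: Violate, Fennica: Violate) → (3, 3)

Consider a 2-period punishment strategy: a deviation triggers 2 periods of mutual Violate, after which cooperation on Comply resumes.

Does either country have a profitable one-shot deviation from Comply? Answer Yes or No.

Yes

IC: ρ+…+ρ^2 ≥ (26−15)/(15−3) = 11/12.
At ρ = 1/7: partial sum = 0.1633 < 0.9167. Cooperation not sustainable.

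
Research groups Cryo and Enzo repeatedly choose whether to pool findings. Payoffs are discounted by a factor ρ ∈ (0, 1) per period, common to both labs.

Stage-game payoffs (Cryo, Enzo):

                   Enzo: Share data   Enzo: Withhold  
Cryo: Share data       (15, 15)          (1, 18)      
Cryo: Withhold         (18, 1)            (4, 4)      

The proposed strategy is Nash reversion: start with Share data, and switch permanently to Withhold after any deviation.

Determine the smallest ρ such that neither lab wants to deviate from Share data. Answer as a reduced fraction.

Cooperation forever yields 15 each period: 15/(1−ρ).
Deviating yields 18 once, then 4 forever: 18 + 4ρ/(1−ρ).
No profitable deviation requires 15/(1−ρ) ≥ 18 + 4ρ/(1−ρ).
Multiplying by (1−ρ): 15 ≥ 18(1−ρ) + 4ρ = 18 − 14ρ.
So 14ρ ≥ 3, i.e. ρ ≥ 3/14.

3/14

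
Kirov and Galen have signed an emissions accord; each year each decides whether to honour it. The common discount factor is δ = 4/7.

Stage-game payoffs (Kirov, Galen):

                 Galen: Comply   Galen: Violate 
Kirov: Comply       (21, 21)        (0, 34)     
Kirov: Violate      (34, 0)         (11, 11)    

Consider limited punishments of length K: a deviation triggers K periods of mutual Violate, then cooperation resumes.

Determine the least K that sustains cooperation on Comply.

7

Need Σ_{k=1}^{K} δ^k ≥ (34−21)/(21−11) = 1.3000 at δ = 4/7.
At K = 6 the sum is 1.2869 < 1.3000; at K = 7 it is 1.3068 ≥ 1.3000.
So the minimum punishment length is K = 7.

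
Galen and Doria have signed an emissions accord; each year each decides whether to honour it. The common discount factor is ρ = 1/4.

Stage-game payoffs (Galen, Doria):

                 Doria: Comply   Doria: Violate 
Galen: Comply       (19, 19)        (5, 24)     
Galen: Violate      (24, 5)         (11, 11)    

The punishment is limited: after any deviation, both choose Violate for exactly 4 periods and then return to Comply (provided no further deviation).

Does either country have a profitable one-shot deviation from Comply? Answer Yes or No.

Yes

A one-shot deviation gives 24 now, then 11 for 4 periods, then back to 19.
Gain from deviating: (24−19) today; loss: (19−11) in each of the next 4 periods.
No-deviation condition: (19−11)(ρ+…+ρ^4) ≥ 24−19, i.e. ρ+…+ρ^4 ≥ 5/8.
At ρ = 1/4: ρ+…+ρ^4 = 0.3320 < 0.6250.
So cooperation is not sustainable.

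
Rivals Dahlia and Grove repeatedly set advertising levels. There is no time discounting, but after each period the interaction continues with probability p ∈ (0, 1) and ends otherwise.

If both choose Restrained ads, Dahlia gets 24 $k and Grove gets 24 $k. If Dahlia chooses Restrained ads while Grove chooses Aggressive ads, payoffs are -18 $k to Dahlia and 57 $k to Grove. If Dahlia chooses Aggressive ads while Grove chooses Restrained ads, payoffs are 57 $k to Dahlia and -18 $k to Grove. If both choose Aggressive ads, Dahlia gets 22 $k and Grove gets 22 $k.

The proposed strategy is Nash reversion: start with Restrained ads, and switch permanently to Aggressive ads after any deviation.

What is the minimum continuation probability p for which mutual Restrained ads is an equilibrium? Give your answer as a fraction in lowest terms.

33/35

Expected cooperation value is 24 + p·24 + p²·24 + … = 24/(1−p); deviation gives 57 + p·22/(1−p).
24 ≥ 57(1−p) + 22p ⇒ 35p ≥ 33 ⇒ p ≥ 33/35.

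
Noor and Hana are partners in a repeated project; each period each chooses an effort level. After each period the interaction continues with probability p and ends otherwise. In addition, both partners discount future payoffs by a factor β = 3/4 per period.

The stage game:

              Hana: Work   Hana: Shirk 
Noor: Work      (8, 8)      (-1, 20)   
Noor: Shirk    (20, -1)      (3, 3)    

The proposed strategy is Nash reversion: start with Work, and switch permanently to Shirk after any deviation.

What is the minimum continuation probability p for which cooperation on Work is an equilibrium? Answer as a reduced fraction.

16/17

With continuation probability p and discount β, the effective per-period discount factor is βp.
Grim-trigger IC: βp ≥ (20−8)/(20−3) = 12/17.
So p ≥ (12/17)/(3/4) = 16/17.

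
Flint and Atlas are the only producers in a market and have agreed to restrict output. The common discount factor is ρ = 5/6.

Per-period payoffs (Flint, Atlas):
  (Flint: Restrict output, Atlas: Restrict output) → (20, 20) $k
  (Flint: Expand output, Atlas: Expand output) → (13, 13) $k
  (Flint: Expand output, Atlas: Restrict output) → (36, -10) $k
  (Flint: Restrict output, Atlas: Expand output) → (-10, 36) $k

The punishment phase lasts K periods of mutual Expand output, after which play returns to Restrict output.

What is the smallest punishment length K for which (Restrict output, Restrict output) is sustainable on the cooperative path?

No profitable deviation requires (20−13)(ρ+…+ρ^K) ≥ 36−20, i.e. ρ+…+ρ^K ≥ 16/7 ≈ 2.2857.
With ρ = 5/6, the partial sums are K=1: 0.8333, K=2: 1.5278, K=3: 2.1065, K=4: 2.5887.
K = 4 is the first length at which the sum reaches 2.2857.

4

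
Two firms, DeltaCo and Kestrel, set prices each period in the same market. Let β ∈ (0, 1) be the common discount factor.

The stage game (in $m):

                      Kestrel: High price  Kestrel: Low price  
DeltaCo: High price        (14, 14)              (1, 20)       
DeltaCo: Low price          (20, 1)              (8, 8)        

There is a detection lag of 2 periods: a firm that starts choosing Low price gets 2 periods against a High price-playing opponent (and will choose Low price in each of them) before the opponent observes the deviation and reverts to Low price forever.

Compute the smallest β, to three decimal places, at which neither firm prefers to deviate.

The best deviation is to choose Low price for all 2 undetected periods, earning 20 each, then 8 forever once detected.
Deviation value: 20(1−β^2)/(1−β) + 8β^2/(1−β); cooperation value: 14/(1−β).
IC: 14 ≥ 20(1−β^2) + 8β^2 = 20 − 12β^2.
So β^2 ≥ 6/12 = 1/2, giving β ≥ (1/2)^(1/2) ≈ 0.707.

0.707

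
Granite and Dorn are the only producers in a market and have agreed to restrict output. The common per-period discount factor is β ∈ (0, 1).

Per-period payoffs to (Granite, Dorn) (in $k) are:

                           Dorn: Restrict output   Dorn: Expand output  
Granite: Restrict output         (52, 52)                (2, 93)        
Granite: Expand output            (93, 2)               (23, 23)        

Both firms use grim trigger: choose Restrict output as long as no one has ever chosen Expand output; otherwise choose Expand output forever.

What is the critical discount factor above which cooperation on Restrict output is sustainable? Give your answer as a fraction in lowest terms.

41/70

Cooperation forever yields 52 each period: 52/(1−β).
Deviating yields 93 once, then 23 forever: 93 + 23β/(1−β).
No profitable deviation requires 52/(1−β) ≥ 93 + 23β/(1−β).
Multiplying by (1−β): 52 ≥ 93(1−β) + 23β = 93 − 70β.
So 70β ≥ 41, i.e. β ≥ 41/70.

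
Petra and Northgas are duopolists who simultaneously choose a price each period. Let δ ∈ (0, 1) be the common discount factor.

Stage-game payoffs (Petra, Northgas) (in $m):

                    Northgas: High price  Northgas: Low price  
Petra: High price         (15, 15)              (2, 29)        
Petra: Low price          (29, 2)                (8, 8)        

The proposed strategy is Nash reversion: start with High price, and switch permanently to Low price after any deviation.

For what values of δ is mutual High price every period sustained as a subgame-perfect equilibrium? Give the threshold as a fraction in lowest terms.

2/3

Cooperation forever yields 15 each period: 15/(1−δ).
Deviating yields 29 once, then 8 forever: 29 + 8δ/(1−δ).
No profitable deviation requires 15/(1−δ) ≥ 29 + 8δ/(1−δ).
Multiplying by (1−δ): 15 ≥ 29(1−δ) + 8δ = 29 − 21δ.
So 21δ ≥ 14, i.e. δ ≥ 14/21 = 2/3.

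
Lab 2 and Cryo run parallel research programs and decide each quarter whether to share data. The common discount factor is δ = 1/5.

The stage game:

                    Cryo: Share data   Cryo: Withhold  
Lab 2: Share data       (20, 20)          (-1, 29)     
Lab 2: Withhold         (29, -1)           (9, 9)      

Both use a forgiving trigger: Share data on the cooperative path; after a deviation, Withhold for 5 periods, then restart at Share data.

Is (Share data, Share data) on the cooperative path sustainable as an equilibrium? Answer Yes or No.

No

Comparing payoff streams over the 6 periods until play realigns: cooperate → 20(1+δ+…+δ^5); deviate → 29 + 9(δ+…+δ^5).
Cooperation is sustained iff (20−9)(δ+…+δ^5) ≥ 29−20.
δ+…+δ^5 = 1/5·(1−(1/5)^5)/(1−1/5) = 0.2499, and (29−20)/(20−9) = 0.8182.
0.2499 < 0.8182, so cooperation is not sustainable.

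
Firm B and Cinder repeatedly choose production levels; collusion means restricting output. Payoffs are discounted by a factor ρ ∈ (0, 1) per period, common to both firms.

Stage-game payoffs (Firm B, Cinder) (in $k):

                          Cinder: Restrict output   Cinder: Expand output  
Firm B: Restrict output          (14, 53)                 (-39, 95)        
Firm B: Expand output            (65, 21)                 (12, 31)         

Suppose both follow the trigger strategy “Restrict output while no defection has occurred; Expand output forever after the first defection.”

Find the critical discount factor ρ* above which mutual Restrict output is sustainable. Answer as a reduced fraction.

Firm B's threshold: (65−14)/(65−12) = 51/53.
Cinder's threshold: (95−53)/(95−31) = 21/32.
51/53 > 21/32, so Firm B binds and ρ* = 51/53.

51/53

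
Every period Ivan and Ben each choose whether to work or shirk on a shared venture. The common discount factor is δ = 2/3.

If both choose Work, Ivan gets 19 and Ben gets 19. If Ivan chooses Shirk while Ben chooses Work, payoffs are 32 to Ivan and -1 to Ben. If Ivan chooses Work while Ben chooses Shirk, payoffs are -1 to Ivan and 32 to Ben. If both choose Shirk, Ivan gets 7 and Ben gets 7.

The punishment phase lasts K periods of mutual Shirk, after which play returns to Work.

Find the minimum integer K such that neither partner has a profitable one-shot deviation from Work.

2

No profitable deviation requires (19−7)(δ+…+δ^K) ≥ 32−19, i.e. δ+…+δ^K ≥ 13/12 ≈ 1.0833.
With δ = 2/3, the partial sums are K=1: 0.6667, K=2: 1.1111.
K = 2 is the first length at which the sum reaches 1.0833.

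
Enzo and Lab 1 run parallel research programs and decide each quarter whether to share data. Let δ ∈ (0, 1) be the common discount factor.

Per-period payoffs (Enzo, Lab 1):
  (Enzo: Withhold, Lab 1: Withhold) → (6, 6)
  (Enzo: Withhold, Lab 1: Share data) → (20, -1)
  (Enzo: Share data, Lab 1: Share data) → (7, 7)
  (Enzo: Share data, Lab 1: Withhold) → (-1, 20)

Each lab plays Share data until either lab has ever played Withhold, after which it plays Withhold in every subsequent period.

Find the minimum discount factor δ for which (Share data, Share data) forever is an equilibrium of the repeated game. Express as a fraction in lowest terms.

13/14

One-period gain from deviating is 20 − 7 = 13. The loss is 7 − 6 = 1 in every subsequent period, with present value 1·δ/(1−δ).
Deviation is unprofitable when 1·δ/(1−δ) ≥ 13, i.e. δ/(1−δ) ≥ 13.
Equivalently δ ≥ 13/(13+1) = 13/14.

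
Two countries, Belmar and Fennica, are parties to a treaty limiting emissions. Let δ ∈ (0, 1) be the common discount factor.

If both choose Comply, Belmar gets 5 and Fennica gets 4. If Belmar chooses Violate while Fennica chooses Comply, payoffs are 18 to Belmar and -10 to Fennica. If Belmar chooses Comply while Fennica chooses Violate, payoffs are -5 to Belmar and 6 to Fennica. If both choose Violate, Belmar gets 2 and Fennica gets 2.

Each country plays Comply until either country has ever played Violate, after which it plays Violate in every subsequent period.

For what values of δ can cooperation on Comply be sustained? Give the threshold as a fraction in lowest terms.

13/16

Belmar: cooperation gives 5 each period; deviation gives 18 once then 2 forever.
  5/(1−δ) ≥ 18 + 2δ/(1−δ) ⇒ δ ≥ 13/16.
Fennica: cooperation gives 4 each period; deviation gives 6 once then 2 forever.
  δ ≥ 2/4 = 1/2.
Both must hold, so the binding constraint is Belmar's: δ ≥ 13/16.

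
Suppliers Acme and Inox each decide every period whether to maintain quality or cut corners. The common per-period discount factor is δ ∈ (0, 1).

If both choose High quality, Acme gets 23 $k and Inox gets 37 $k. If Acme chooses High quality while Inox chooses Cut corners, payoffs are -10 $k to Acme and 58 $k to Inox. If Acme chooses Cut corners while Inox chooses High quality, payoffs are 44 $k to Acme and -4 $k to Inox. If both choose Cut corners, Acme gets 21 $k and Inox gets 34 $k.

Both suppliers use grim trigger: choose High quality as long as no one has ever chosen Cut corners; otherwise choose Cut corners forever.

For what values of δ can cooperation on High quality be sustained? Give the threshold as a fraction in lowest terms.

Acme: cooperation gives 23 each period; deviation gives 44 once then 21 forever.
  23/(1−δ) ≥ 44 + 21δ/(1−δ) ⇒ δ ≥ 21/23.
Inox: cooperation gives 37 each period; deviation gives 58 once then 34 forever.
  δ ≥ 21/24 = 7/8.
Both must hold, so the binding constraint is Acme's: δ ≥ 21/23.

21/23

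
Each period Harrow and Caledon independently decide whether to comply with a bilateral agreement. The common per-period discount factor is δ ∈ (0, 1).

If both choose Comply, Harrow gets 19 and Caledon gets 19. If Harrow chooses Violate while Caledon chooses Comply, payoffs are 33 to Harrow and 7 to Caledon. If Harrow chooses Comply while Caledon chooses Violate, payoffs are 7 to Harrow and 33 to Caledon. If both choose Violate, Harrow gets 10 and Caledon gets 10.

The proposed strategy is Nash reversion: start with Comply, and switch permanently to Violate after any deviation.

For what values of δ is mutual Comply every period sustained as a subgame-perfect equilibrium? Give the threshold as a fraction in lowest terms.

Under grim trigger the critical discount factor is (T−C)/(T−P) with T = 33, C = 19, P = 10.
δ* = (33−19)/(33−10) = 14/23.

14/23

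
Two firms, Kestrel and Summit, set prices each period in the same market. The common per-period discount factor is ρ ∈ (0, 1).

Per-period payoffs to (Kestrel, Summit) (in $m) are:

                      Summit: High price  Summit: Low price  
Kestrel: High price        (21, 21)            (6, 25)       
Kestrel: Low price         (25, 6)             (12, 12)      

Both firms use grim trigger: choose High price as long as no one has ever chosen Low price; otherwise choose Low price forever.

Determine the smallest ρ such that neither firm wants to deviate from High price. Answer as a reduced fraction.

One-period gain from deviating is 25 − 21 = 4. The loss is 21 − 12 = 9 in every subsequent period, with present value 9·ρ/(1−ρ).
Deviation is unprofitable when 9·ρ/(1−ρ) ≥ 4, i.e. ρ/(1−ρ) ≥ 4/9.
Equivalently ρ ≥ 4/(4+9) = 4/13.

4/13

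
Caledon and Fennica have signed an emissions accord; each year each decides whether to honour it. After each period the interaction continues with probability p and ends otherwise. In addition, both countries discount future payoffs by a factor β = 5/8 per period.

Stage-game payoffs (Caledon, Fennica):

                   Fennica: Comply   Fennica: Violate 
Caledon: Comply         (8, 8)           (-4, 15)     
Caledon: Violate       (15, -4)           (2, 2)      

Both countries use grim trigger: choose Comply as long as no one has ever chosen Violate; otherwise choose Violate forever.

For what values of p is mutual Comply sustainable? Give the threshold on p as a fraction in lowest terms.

With continuation probability p and discount β, the effective per-period discount factor is βp.
Grim-trigger IC: βp ≥ (15−8)/(15−2) = 7/13.
So p ≥ (7/13)/(5/8) = 56/65.

56/65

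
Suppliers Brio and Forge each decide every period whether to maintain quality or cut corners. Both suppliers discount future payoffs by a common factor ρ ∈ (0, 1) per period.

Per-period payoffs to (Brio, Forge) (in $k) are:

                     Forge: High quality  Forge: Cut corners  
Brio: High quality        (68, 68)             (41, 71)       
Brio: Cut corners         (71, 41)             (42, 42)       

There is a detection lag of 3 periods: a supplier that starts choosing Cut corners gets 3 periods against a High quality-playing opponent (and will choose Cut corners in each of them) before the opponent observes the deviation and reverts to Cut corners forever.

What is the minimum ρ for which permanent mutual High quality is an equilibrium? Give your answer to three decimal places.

A deviator earns 71 for 3 periods, then 42 forever; cooperating earns 68 forever. Multiplying the IC by (1−ρ):
68 ≥ 71(1−ρ^3) + 42ρ^3, so 29·ρ^3 ≥ 3 and ρ^3 ≥ 3/29.
ρ ≥ (3/29)^(1/3) ≈ 0.469.

0.469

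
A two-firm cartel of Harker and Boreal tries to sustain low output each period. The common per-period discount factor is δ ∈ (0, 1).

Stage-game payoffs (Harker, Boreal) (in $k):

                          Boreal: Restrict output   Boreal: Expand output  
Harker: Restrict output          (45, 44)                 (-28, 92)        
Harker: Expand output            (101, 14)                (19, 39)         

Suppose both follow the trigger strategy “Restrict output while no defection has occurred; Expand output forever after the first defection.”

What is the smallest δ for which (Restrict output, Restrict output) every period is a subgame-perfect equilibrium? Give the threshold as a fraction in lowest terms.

48/53

Harker: cooperation gives 45 each period; deviation gives 101 once then 19 forever.
  45/(1−δ) ≥ 101 + 19δ/(1−δ) ⇒ δ ≥ 56/82 = 28/41.
Boreal: cooperation gives 44 each period; deviation gives 92 once then 39 forever.
  δ ≥ 48/53.
Both must hold, so the binding constraint is Boreal's: δ ≥ 48/53.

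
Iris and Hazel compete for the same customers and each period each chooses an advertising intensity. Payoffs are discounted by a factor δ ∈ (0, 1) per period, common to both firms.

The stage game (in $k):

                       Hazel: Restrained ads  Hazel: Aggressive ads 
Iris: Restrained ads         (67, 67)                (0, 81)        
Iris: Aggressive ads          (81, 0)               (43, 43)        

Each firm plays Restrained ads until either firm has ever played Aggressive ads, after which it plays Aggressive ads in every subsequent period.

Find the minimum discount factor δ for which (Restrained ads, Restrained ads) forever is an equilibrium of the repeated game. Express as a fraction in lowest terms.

Cooperation forever yields 67 each period: 67/(1−δ).
Deviating yields 81 once, then 43 forever: 81 + 43δ/(1−δ).
No profitable deviation requires 67/(1−δ) ≥ 81 + 43δ/(1−δ).
Multiplying by (1−δ): 67 ≥ 81(1−δ) + 43δ = 81 − 38δ.
So 38δ ≥ 14, i.e. δ ≥ 14/38 = 7/19.

7/19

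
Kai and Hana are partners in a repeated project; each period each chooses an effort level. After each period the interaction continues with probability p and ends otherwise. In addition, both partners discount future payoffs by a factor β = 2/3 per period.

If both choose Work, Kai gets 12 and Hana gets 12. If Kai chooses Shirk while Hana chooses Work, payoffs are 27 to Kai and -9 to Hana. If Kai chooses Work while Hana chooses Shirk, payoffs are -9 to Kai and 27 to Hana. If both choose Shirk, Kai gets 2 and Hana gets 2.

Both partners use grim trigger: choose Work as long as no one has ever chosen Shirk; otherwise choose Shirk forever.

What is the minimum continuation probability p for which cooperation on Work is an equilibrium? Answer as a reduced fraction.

9/10

With continuation probability p and discount β, the effective per-period discount factor is βp.
Grim-trigger IC: βp ≥ (27−12)/(27−2) = 3/5.
So p ≥ (3/5)/(2/3) = 9/10.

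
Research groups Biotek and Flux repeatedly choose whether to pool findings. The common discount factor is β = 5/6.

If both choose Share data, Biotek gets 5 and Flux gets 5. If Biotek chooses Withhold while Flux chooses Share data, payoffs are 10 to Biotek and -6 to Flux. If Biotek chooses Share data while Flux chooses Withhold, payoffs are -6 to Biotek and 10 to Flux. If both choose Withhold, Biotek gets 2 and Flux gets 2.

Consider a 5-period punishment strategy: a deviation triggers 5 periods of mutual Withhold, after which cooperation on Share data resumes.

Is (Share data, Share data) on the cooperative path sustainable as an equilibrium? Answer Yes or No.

IC: β+…+β^5 ≥ (10−5)/(5−2) = 5/3.
At β = 5/6: partial sum = 2.9906 ≥ 1.6667. Cooperation sustainable.

Yes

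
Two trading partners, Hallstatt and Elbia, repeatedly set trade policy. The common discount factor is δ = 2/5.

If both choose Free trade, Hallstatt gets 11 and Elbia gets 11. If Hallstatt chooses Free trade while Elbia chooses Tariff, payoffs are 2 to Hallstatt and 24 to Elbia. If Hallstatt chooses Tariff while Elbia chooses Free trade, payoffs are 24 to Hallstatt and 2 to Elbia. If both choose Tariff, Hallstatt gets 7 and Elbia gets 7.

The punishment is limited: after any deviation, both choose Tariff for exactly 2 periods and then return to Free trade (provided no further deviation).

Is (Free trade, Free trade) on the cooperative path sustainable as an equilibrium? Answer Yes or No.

Comparing payoff streams over the 3 periods until play realigns: cooperate → 11(1+δ+…+δ^2); deviate → 24 + 7(δ+…+δ^2).
Cooperation is sustained iff (11−7)(δ+…+δ^2) ≥ 24−11.
δ+…+δ^2 = 2/5·(1−(2/5)^2)/(1−2/5) = 0.5600, and (24−11)/(11−7) = 3.2500.
0.5600 < 3.2500, so cooperation is not sustainable.

No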